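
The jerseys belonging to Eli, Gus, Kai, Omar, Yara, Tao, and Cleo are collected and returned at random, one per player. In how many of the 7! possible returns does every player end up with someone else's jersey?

This is the derangement count D_7: permutations of 7 items with no fixed point.
By inclusion–exclusion this is Σ_{j=0}^{7} (−1)^j C(7,j)·(7−j)!.
Computing: 5040 − 5040 + 2520 − 840 + 210 − 42 + 7 − 1 = 1854.

1854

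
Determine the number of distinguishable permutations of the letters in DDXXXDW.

The 7 letters of DDXXXDW have repeats: D appearing 3 times and X appearing 3 times.
Dividing 7! = 5040 by 3!·3! = 36 for the repeated letters gives 140.

140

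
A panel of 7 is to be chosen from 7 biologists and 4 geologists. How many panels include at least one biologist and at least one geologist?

329

Unrestricted: C(11,7) = 330 ways to pick any 7 of the 11.
Selections missing a whole group: no biologists → C(4,7) = 0; no geologists → C(7,7) = 1.
Both groups omitted at once is impossible, so 330 − 1 = 329.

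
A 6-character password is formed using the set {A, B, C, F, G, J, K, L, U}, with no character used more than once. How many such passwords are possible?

This is a permutation of 6 out of 9: P(9,6) = 9!/3!.
9 × 8 × 7 × 6 × 5 × 4 = 60480.

60480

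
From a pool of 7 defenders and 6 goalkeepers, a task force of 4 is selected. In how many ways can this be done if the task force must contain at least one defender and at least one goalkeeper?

Total 4-person selections from all 13: C(13,4) = 715.
Subtract selections that omit an entire group: no defenders → C(6,4) = 15; no goalkeepers → C(7,4) = 35.
Both groups omitted at once is impossible, so 715 − 50 = 665.

665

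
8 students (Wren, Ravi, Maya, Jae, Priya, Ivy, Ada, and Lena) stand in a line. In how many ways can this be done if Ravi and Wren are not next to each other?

There are 8! = 40320 arrangements in all. If Ravi and Wren are adjacent, merging them into one block gives 2·(7)! = 10080 arrangements.
Complementary counting: 40320 − 10080 = 30240.

30240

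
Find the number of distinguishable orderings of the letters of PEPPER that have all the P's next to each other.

12

Treat the 3 copies of P as a single block. The multiset to arrange is then {PPP, E, E, R}, 4 items in all.
That gives (4)!/(2!) = 12 arrangements.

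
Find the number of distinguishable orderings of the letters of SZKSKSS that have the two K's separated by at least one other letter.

There are 7!/(4!·2!) = 105 arrangements of SZKSKSS in total.
If the two K's are adjacent, glue them into one block, leaving 6 items to arrange: (6)!/(4!) = 30 ways.
Hence 105 − 30 = 75.

75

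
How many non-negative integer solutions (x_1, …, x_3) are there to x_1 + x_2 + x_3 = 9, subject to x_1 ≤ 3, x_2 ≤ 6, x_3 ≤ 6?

22

Ignoring the caps, the number of non-negative solutions to x_1+…+x_3 = 9 is C(11,2) = 55.
Subtract solutions that violate a single cap (substitute x_i' = x_i − (cap_i+1)): x_1 ≥ 4 gives C(7,2) = 21; x_2 ≥ 7 gives C(4,2) = 6; x_3 ≥ 7 gives C(4,2) = 6. Together 33.
No two caps can be exceeded simultaneously, so the pair terms are all 0.
By inclusion–exclusion the count is 55 − 33 + 0 = 22.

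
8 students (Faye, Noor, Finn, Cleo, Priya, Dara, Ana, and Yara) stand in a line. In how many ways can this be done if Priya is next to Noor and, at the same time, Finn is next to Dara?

Treat {Priya,Noor} as one block (2 orders) and {Finn,Dara} as another (2 orders).
That leaves 6 units to arrange: 2 × 2 × 6! = 4 × 720 = 2880.

2880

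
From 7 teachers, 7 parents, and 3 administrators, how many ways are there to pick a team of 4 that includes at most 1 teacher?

1050

Split by how many teachers are chosen (0 through 1).
Sum: C(7,0)·C(10,4) + C(7,1)·C(10,3) = 210 + 840 = 1050.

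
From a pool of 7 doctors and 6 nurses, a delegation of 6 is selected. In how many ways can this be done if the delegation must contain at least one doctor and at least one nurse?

With no constraint there are C(13,6) = 1716 possible selections.
Selections missing a whole group: no doctors → C(6,6) = 1; no nurses → C(7,6) = 7.
Both groups omitted at once is impossible, so 1716 − 8 = 1708.

1708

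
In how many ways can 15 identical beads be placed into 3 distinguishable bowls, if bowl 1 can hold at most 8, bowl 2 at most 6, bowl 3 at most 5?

15

By stars and bars, unrestricted non-negative solutions to x_1+…+x_3 = 15 number C(15+2,2) = 136.
Subtract solutions that violate a single cap (substitute x_i' = x_i − (cap_i+1)): x_1 ≥ 9 gives C(8,2) = 28; x_2 ≥ 7 gives C(10,2) = 45; x_3 ≥ 6 gives C(11,2) = 55. Together 128.
Add back pairs where two caps are both exceeded: 0 + 1 + 6 = 7.
By inclusion–exclusion the count is 136 − 128 + 7 = 15.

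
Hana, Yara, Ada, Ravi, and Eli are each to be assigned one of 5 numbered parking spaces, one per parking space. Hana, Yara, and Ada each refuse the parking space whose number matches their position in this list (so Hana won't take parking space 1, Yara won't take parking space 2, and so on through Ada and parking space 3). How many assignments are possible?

64

Let Aᵢ (for i ∈ {1, 2, 3}) be the placements that put person i in their forbidden parking space. Any j of these fix j positions, leaving (5−j)! ways to fill the rest, and there are C(3,j) ways to pick which j.
By inclusion–exclusion, the number of valid placements is Σ_{j=0}^{3} (−1)^j C(3,j)·(5−j)!.
Computing: 120 − 72 + 18 − 2 = 64.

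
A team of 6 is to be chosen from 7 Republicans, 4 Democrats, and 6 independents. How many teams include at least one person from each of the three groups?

Unrestricted: C(17,6) = 12376 ways to pick any 6 of the 17.
Selections missing a whole group: no Republicans → C(10,6) = 210; no Democrats → C(13,6) = 1716; no independents → C(11,6) = 462.
Add back selections omitting two groups (i.e. drawn from a single group): C(7,6) + C(4,6) + C(6,6) = 8.
By inclusion–exclusion: 12376 − 2388 + 8 = 9996.

9996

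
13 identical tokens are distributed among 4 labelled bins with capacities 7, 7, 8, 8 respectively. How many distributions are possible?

378

Without the upper bounds there are C(16,3) = 560 ways to split 13 among 4 bins.
Subtract solutions that violate a single cap (substitute x_i' = x_i − (cap_i+1)): x_1 ≥ 8 gives C(8,3) = 56; x_2 ≥ 8 gives C(8,3) = 56; x_3 ≥ 9 gives C(7,3) = 35; x_4 ≥ 9 gives C(7,3) = 35. Together 182.
No two caps can be exceeded simultaneously, so the pair terms are all 0.
By inclusion–exclusion the count is 560 − 182 + 0 = 378.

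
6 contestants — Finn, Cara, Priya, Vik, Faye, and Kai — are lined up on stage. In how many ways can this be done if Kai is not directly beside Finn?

There are 6! = 720 arrangements in all. If Kai and Finn are adjacent, merging them into one block gives 2·(5)! = 240 arrangements.
Complementary counting: 720 − 240 = 480.

480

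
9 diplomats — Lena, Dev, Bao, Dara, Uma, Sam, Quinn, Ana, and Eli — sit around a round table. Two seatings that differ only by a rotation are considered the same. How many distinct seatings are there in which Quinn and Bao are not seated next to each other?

All circular seatings of 9 people number (8)! = 40320.
Those with Quinn next to Bao: fuse the pair into one unit and seat 8 units around a circle — 2·(7)! = 10080.
Subtracting, 40320 − 10080 = 30240.

30240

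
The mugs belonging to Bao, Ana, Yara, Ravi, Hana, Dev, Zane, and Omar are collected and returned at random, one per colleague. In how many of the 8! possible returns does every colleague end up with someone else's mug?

14833

This is the derangement count D_8: permutations of 8 items with no fixed point.
By inclusion–exclusion this is Σ_{j=0}^{8} (−1)^j C(8,j)·(8−j)!.
Computing: 40320 − 40320 + 20160 − 6720 + 1680 − 336 + 56 − 8 + 1 = 14833.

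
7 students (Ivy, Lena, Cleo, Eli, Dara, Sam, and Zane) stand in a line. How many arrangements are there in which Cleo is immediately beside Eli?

Glue Cleo and Eli into one block (2 internal orders), leaving 6 units to arrange in a row.
That gives 2 × 6! = 2 × 720 = 1440.

1440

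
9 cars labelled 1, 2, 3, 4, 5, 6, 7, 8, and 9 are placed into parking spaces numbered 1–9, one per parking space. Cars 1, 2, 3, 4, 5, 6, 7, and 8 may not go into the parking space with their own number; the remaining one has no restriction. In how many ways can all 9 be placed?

Let Aᵢ (for 1 ≤ i ≤ 8) be the placements that put car i in its forbidden parking space. Any j of these fix j positions, leaving (9−j)! ways to fill the rest, and there are C(8,j) ways to pick which j.
By inclusion–exclusion, the number of valid placements is Σ_{j=0}^{8} (−1)^j C(8,j)·(9−j)!.
Computing: 362880 − 322560 + 141120 − 40320 + 8400 − 1344 + 168 − 16 + 1 = 148329.

148329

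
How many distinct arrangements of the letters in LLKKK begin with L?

Fix L in the first position and arrange the remaining 4 letters.
Those 4 letters have K appearing 3 times, giving (4)!/(3!) = 4.

4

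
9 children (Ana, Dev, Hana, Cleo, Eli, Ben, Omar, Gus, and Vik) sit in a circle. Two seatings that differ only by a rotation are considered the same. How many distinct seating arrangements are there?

40320

Fix one person's seat to break rotational symmetry; the remaining 8 people can be arranged in (8)! = 40320 ways.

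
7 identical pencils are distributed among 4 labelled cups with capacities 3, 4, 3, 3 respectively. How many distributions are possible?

50

By stars and bars, unrestricted non-negative solutions to x_1+…+x_4 = 7 number C(7+3,3) = 120.
Subtract solutions that violate a single cap (substitute x_i' = x_i − (cap_i+1)): x_1 ≥ 4 gives C(6,3) = 20; x_2 ≥ 5 gives C(5,3) = 10; x_3 ≥ 4 gives C(6,3) = 20; x_4 ≥ 4 gives C(6,3) = 20. Together 70.
No two caps can be exceeded simultaneously, so the pair terms are all 0.
By inclusion–exclusion the count is 120 − 70 + 0 = 50.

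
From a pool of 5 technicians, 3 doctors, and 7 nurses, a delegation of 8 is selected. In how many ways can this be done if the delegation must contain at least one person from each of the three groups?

5894

Unrestricted: C(15,8) = 6435 ways to pick any 8 of the 15.
Selections missing a whole group: no technicians → C(10,8) = 45; no doctors → C(12,8) = 495; no nurses → C(8,8) = 1.
Add back selections omitting two groups (i.e. drawn from a single group): C(5,8) + C(3,8) + C(7,8) = 0.
By inclusion–exclusion: 6435 − 541 + 0 = 5894.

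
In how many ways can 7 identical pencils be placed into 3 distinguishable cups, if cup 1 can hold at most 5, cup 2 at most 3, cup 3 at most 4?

Ignoring the caps, the number of non-negative solutions to x_1+…+x_3 = 7 is C(9,2) = 36.
Subtract solutions that violate a single cap (substitute x_i' = x_i − (cap_i+1)): x_1 ≥ 6 gives C(3,2) = 3; x_2 ≥ 4 gives C(5,2) = 10; x_3 ≥ 5 gives C(4,2) = 6. Together 19.
No two caps can be exceeded simultaneously, so the pair terms are all 0.
By inclusion–exclusion the count is 36 − 19 + 0 = 17.

17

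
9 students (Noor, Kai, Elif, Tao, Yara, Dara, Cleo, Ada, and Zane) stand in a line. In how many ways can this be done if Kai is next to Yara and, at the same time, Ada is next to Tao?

20160

Treat {Kai,Yara} as one block (2 orders) and {Ada,Tao} as another (2 orders).
That leaves 7 units to arrange: 2 × 2 × 7! = 4 × 5040 = 20160.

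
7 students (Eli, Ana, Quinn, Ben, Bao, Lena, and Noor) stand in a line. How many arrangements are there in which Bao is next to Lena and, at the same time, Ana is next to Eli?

480

Treat {Bao,Lena} as one block (2 orders) and {Ana,Eli} as another (2 orders).
That leaves 5 units to arrange: 2 × 2 × 5! = 4 × 120 = 480.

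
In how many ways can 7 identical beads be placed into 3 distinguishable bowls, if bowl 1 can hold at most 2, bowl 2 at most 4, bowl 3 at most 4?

Ignoring the caps, the number of non-negative solutions to x_1+…+x_3 = 7 is C(9,2) = 36.
Subtract solutions that violate a single cap (substitute x_i' = x_i − (cap_i+1)): x_1 ≥ 3 gives C(6,2) = 15; x_2 ≥ 5 gives C(4,2) = 6; x_3 ≥ 5 gives C(4,2) = 6. Together 27.
No two caps can be exceeded simultaneously, so the pair terms are all 0.
By inclusion–exclusion the count is 36 − 27 + 0 = 9.

9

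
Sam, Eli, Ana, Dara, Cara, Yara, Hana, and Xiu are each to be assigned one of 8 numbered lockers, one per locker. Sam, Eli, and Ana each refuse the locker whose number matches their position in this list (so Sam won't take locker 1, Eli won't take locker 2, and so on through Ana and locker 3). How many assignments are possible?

27240

Let Aᵢ (for i ∈ {1, 2, 3}) be the placements that put person i in their forbidden locker. Any j of these fix j positions, leaving (8−j)! ways to fill the rest, and there are C(3,j) ways to pick which j.
By inclusion–exclusion, the number of valid placements is Σ_{j=0}^{3} (−1)^j C(3,j)·(8−j)!.
Computing: 40320 − 15120 + 2160 − 120 = 27240.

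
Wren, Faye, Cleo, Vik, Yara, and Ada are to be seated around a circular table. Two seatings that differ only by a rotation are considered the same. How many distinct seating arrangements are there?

120

Fix one person's seat to break rotational symmetry; the remaining 5 people can be arranged in (5)! = 120 ways.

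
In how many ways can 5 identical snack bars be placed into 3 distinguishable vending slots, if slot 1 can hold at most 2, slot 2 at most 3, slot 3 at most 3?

By stars and bars, unrestricted non-negative solutions to x_1+…+x_3 = 5 number C(5+2,2) = 21.
Subtract solutions that violate a single cap (substitute x_i' = x_i − (cap_i+1)): x_1 ≥ 3 gives C(4,2) = 6; x_2 ≥ 4 gives C(3,2) = 3; x_3 ≥ 4 gives C(3,2) = 3. Together 12.
No two caps can be exceeded simultaneously, so the pair terms are all 0.
By inclusion–exclusion the count is 21 − 12 + 0 = 9.

9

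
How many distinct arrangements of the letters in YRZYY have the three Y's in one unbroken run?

6

Treat the 3 copies of Y as a single block. The multiset to arrange is then {YYY, R, Z}, 3 items in all.
All 3 items are distinct, so there are (3)! = 6 arrangements.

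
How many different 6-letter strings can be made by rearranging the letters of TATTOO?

The 6 letters of TATTOO have repeats: O appearing twice and T appearing 3 times.
The number of distinct arrangements is 6!/(3!·2!) = 720/12 = 60.

60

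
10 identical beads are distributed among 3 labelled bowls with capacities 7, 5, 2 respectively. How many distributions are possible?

12

By stars and bars, unrestricted non-negative solutions to x_1+…+x_3 = 10 number C(10+2,2) = 66.
Subtract solutions that violate a single cap (substitute x_i' = x_i − (cap_i+1)): x_1 ≥ 8 gives C(4,2) = 6; x_2 ≥ 6 gives C(6,2) = 15; x_3 ≥ 3 gives C(9,2) = 36. Together 57.
Add back pairs where two caps are both exceeded: 0 + 0 + 3 = 3.
By inclusion–exclusion the count is 66 − 57 + 3 = 12.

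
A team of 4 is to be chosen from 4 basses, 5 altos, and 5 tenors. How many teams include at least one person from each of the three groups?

550

With no constraint there are C(14,4) = 1001 possible selections.
Selections missing a whole group: no basses → C(10,4) = 210; no altos → C(9,4) = 126; no tenors → C(9,4) = 126.
Add back selections omitting two groups (i.e. drawn from a single group): C(4,4) + C(5,4) + C(5,4) = 11.
By inclusion–exclusion: 1001 − 462 + 11 = 550.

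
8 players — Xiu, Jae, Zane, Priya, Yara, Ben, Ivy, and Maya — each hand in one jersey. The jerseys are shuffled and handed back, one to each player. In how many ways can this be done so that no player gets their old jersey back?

Let Aᵢ be the assignments in which player i gets their old jersey. We want the size of the complement of A₁∪…∪A_8.
By inclusion–exclusion this is Σ_{j=0}^{8} (−1)^j C(8,j)·(8−j)!.
Computing: 40320 − 40320 + 20160 − 6720 + 1680 − 336 + 56 − 8 + 1 = 14833.

14833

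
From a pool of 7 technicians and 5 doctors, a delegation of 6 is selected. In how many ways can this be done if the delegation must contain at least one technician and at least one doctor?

917

Unrestricted: C(12,6) = 924 ways to pick any 6 of the 12.
Selections missing a whole group: no technicians → C(5,6) = 0; no doctors → C(7,6) = 7.
Both groups omitted at once is impossible, so 924 − 7 = 917.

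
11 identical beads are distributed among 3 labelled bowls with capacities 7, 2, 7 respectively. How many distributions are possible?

15

By stars and bars, unrestricted non-negative solutions to x_1+…+x_3 = 11 number C(11+2,2) = 78.
Subtract solutions that violate a single cap (substitute x_i' = x_i − (cap_i+1)): x_1 ≥ 8 gives C(5,2) = 10; x_2 ≥ 3 gives C(10,2) = 45; x_3 ≥ 8 gives C(5,2) = 10. Together 65.
Add back pairs where two caps are both exceeded: 1 + 0 + 1 = 2.
By inclusion–exclusion the count is 78 − 65 + 2 = 15.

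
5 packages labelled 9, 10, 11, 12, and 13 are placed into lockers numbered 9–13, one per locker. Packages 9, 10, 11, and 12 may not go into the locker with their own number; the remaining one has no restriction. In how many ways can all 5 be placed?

53

Let Aᵢ (for 9 ≤ i ≤ 12) be the placements that put package i in its forbidden locker. Any j of these fix j positions, leaving (5−j)! ways to fill the rest, and there are C(4,j) ways to pick which j.
By inclusion–exclusion, the number of valid placements is Σ_{j=0}^{4} (−1)^j C(4,j)·(5−j)!.
Computing: 120 − 96 + 36 − 8 + 1 = 53.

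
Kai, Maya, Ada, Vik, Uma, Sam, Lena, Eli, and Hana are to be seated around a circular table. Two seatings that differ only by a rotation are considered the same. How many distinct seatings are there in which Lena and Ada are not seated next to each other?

30240

Without the restriction there are (8)! = 40320 seatings.
Seatings with Lena beside Ada: treat them as a block with 2 internal orders, giving 2 × (7)! = 10080.
Subtracting, 40320 − 10080 = 30240.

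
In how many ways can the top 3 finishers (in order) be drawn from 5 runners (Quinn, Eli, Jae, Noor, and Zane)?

This is an ordered selection of 3 from 5: P(5,3).
That gives 5 × 4 × 3 = 60.

60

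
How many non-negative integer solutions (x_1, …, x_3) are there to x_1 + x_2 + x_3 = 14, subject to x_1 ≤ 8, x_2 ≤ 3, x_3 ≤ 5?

Ignoring the caps, the number of non-negative solutions to x_1+…+x_3 = 14 is C(16,2) = 120.
Subtract solutions that violate a single cap (substitute x_i' = x_i − (cap_i+1)): x_1 ≥ 9 gives C(7,2) = 21; x_2 ≥ 4 gives C(12,2) = 66; x_3 ≥ 6 gives C(10,2) = 45. Together 132.
Add back pairs where two caps are both exceeded: 3 + 0 + 15 = 18.
By inclusion–exclusion the count is 120 − 132 + 18 = 6.

6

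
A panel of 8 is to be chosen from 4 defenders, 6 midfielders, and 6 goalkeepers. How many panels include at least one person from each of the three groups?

Unrestricted: C(16,8) = 12870 ways to pick any 8 of the 16.
Selections missing a whole group: no defenders → C(12,8) = 495; no midfielders → C(10,8) = 45; no goalkeepers → C(10,8) = 45.
Add back selections omitting two groups (i.e. drawn from a single group): C(4,8) + C(6,8) + C(6,8) = 0.
By inclusion–exclusion: 12870 − 585 + 0 = 12285.

12285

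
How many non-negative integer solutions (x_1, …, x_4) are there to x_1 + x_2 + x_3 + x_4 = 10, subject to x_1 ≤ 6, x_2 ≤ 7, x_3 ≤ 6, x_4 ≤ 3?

Without the upper bounds there are C(13,3) = 286 ways to split 10 among 4 variables.
Subtract solutions that violate a single cap (substitute x_i' = x_i − (cap_i+1)): x_1 ≥ 7 gives C(6,3) = 20; x_2 ≥ 8 gives C(5,3) = 10; x_3 ≥ 7 gives C(6,3) = 20; x_4 ≥ 4 gives C(9,3) = 84. Together 134.
No two caps can be exceeded simultaneously, so the pair terms are all 0.
By inclusion–exclusion the count is 286 − 134 + 0 = 152.

152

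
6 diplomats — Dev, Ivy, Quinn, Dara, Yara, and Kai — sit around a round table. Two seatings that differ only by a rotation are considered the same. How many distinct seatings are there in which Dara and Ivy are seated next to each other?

Treat {Dara, Ivy} as one unit (2 internal orders) and seat the resulting 5 units around the table: (4)! circular arrangements.
So 2 × (4)! = 2 × 24 = 48.

48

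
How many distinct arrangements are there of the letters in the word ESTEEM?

ESTEEM has 6 letters with E appearing 3 times.
The number of distinct arrangements is 6!/(3!) = 720/6 = 120.

120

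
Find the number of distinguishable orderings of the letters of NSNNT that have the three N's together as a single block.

Treat the 3 copies of N as a single block. The multiset to arrange is then {NNN, S, T}, 3 items in all.
All 3 items are distinct, so there are (3)! = 6 arrangements.

6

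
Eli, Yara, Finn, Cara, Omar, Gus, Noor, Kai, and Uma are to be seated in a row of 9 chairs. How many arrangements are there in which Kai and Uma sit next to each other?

80640

Glue Kai and Uma into one block (2 internal orders), leaving 8 units to arrange in a row.
So the count is 2·(8)! = 80640.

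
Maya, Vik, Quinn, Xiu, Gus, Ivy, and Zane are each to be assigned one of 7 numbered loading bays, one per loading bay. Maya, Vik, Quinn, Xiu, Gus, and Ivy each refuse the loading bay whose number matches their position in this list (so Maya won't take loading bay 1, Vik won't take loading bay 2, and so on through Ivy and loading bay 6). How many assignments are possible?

2119

Let Aᵢ (for 1 ≤ i ≤ 6) be the placements that put person i in their forbidden loading bay. Any j of these fix j positions, leaving (7−j)! ways to fill the rest, and there are C(6,j) ways to pick which j.
By inclusion–exclusion, the number of valid placements is Σ_{j=0}^{6} (−1)^j C(6,j)·(7−j)!.
Computing: 5040 − 4320 + 1800 − 480 + 90 − 12 + 1 = 2119.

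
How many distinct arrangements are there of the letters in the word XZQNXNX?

420

Letter multiplicities in XZQNXNX: N×2, Q×1, X×3, Z×1.
The number of distinct arrangements is 7!/(3!·2!) = 5040/12 = 420.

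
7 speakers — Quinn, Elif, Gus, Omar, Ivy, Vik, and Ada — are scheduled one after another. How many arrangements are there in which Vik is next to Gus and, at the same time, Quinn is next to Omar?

Treat {Vik,Gus} as one block (2 orders) and {Quinn,Omar} as another (2 orders).
That leaves 5 units to arrange: 2 × 2 × 5! = 4 × 120 = 480.

480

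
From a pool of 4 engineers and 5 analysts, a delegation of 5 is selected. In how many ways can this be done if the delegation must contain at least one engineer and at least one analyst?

Total 5-person selections from all 9: C(9,5) = 126.
Subtract selections that omit an entire group: no engineers → C(5,5) = 1; no analysts → C(4,5) = 0.
Both groups omitted at once is impossible, so 126 − 1 = 125.

125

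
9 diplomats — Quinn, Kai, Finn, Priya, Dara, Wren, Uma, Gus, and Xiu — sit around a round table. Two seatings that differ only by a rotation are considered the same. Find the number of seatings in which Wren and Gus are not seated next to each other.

30240

Without the restriction there are (8)! = 40320 seatings.
Seatings with Wren beside Gus: treat them as a block with 2 internal orders, giving 2 × (7)! = 10080.
Subtracting, 40320 − 10080 = 30240.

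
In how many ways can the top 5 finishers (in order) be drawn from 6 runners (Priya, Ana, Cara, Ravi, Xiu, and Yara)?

This is an ordered selection of 5 from 6: P(6,5).
That gives 6 × 5 × 4 × 3 × 2 = 720.

720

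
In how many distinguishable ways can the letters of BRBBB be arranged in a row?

The 5 letters of BRBBB have repeats: B appearing 4 times.
Dividing 5! = 120 by 4! = 24 for the repeated letters gives 5.

5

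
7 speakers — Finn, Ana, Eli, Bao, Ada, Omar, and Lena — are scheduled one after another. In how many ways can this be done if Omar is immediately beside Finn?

1440

Glue Omar and Finn into one block (2 internal orders), leaving 6 units to arrange in a row.
So the count is 2·(6)! = 1440.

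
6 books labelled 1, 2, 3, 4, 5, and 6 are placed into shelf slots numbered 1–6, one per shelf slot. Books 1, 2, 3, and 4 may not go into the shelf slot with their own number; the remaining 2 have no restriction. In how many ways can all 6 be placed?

Let Aᵢ (for 1 ≤ i ≤ 4) be the placements that put book i in its forbidden shelf slot. Any j of these fix j positions, leaving (6−j)! ways to fill the rest, and there are C(4,j) ways to pick which j.
By inclusion–exclusion, the number of valid placements is Σ_{j=0}^{4} (−1)^j C(4,j)·(6−j)!.
Computing: 720 − 480 + 144 − 24 + 2 = 362.

362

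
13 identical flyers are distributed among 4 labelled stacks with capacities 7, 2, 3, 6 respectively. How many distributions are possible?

Without the upper bounds there are C(16,3) = 560 ways to split 13 among 4 stacks.
Subtract solutions that violate a single cap (substitute x_i' = x_i − (cap_i+1)): x_1 ≥ 8 gives C(8,3) = 56; x_2 ≥ 3 gives C(13,3) = 286; x_3 ≥ 4 gives C(12,3) = 220; x_4 ≥ 7 gives C(9,3) = 84. Together 646.
Add back pairs where two caps are both exceeded: 10 + 4 + 0 + 84 + 20 + 10 = 128.
By inclusion–exclusion the count is 560 − 646 + 128 = 42.

42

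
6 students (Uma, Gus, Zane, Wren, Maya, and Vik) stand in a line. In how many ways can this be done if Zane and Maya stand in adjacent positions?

240

Glue Zane and Maya into one block (2 internal orders), leaving 5 units to arrange in a row.
So the count is 2·(5)! = 240.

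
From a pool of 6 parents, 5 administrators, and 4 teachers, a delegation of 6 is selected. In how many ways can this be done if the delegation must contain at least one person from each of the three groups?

Unrestricted: C(15,6) = 5005 ways to pick any 6 of the 15.
Selections missing a whole group: no parents → C(9,6) = 84; no administrators → C(10,6) = 210; no teachers → C(11,6) = 462.
Add back selections omitting two groups (i.e. drawn from a single group): C(6,6) + C(5,6) + C(4,6) = 1.
By inclusion–exclusion: 5005 − 756 + 1 = 4250.

4250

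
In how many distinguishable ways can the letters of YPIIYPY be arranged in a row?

Letter multiplicities in YPIIYPY: I×2, P×2, Y×3.
The number of distinct arrangements is 7!/(3!·2!·2!) = 5040/24 = 210.

210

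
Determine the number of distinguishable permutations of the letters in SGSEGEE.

The 7 letters of SGSEGEE have repeats: E appearing 3 times, G appearing twice, and S appearing twice.
Dividing 7! = 5040 by 3!·2!·2! = 24 for the repeated letters gives 210.

210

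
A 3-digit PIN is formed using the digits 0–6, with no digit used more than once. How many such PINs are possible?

With no repetition, fill the 3 digits in order: 7 choices, then 6, down to 5.
7 × 6 × 5 = 210.

210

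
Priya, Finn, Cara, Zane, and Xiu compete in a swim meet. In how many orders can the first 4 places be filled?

There are 5 choices for 1st place, 4 for 2nd, and so on down to 2 for position 4.
That gives 5 × 4 × 3 × 2 = 120.

120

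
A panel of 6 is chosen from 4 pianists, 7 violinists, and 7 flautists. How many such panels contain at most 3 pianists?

18473

Split by how many pianists are chosen (0 through 3).
Sum: C(4,0)·C(14,6) + C(4,1)·C(14,5) + C(4,2)·C(14,4) + C(4,3)·C(14,3) = 3003 + 8008 + 6006 + 1456 = 18473.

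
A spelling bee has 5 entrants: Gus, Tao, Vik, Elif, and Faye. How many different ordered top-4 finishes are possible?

This is an ordered selection of 4 from 5: P(5,4).
That gives 5 × 4 × 3 × 2 = 120.

120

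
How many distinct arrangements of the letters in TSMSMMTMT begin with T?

420

With the first slot taken by T, it remains to arrange the other 8 letters (SMSMMTMT).
Those 8 letters have M appearing 4 times, S appearing twice, and T appearing twice, giving (8)!/(4!·2!·2!) = 420.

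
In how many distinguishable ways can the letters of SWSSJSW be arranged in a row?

105

Letter multiplicities in SWSSJSW: J×1, S×4, W×2.
Dividing 7! = 5040 by 4!·2! = 48 for the repeated letters gives 105.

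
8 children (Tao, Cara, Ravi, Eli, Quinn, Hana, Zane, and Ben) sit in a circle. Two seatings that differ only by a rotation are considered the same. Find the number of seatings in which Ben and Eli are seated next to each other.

Treat {Ben, Eli} as one unit (2 internal orders) and seat the resulting 7 units around the table: (6)! circular arrangements.
So 2 × (6)! = 2 × 720 = 1440.

1440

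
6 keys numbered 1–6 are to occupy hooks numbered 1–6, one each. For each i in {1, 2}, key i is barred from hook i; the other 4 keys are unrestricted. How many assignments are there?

Let Aᵢ (for i ∈ {1, 2}) be the placements that put key i in its forbidden hook. Any j of these fix j positions, leaving (6−j)! ways to fill the rest, and there are C(2,j) ways to pick which j.
By inclusion–exclusion, the number of valid placements is Σ_{j=0}^{2} (−1)^j C(2,j)·(6−j)!.
Computing: 720 − 240 + 24 = 504.

504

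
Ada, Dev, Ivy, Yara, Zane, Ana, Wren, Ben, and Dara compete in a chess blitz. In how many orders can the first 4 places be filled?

3024

There are 9 choices for 1st place, 8 for 2nd, and so on down to 6 for position 4.
That gives 9 × 8 × 7 × 6 = 3024.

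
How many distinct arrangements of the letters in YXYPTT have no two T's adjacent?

There are 6!/(2!·2!) = 180 arrangements of YXYPTT in total.
If the two T's are adjacent, glue them into one block, leaving 5 items to arrange: (5)!/(2!) = 60 ways.
Subtracting, 180 − 60 = 120 arrangements keep the T's apart.

120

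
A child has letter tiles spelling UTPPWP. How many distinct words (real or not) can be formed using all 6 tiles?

Letter multiplicities in UTPPWP: P×3, T×1, U×1, W×1.
The number of distinct arrangements is 6!/(3!) = 720/6 = 120.

120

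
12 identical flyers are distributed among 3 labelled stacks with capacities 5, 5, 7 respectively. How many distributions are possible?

21

Ignoring the caps, the number of non-negative solutions to x_1+…+x_3 = 12 is C(14,2) = 91.
Subtract solutions that violate a single cap (substitute x_i' = x_i − (cap_i+1)): x_1 ≥ 6 gives C(8,2) = 28; x_2 ≥ 6 gives C(8,2) = 28; x_3 ≥ 8 gives C(6,2) = 15. Together 71.
Add back pairs where two caps are both exceeded: 1 + 0 + 0 = 1.
By inclusion–exclusion the count is 91 − 71 + 1 = 21.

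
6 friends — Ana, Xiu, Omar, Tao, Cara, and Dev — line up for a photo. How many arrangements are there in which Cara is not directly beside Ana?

Of the 6! = 720 arrangements, those with Cara and Ana adjacent number 2 × 5! = 240 (treat the pair as a block with 2 internal orders).
Complementary counting: 720 − 240 = 480.

480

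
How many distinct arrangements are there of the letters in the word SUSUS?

The 5 letters of SUSUS have repeats: S appearing 3 times and U appearing twice.
Dividing 5! = 120 by 3!·2! = 12 for the repeated letters gives 10.

10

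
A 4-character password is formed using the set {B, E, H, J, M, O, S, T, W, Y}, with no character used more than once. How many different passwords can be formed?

5040

With no repetition, fill the 4 characters in order: 10 choices, then 9, down to 7.
That product is 10 × 9 × 8 × 7 = 5040.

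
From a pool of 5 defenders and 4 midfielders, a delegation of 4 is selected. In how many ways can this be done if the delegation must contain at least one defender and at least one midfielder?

120

Unrestricted: C(9,4) = 126 ways to pick any 4 of the 9.
Subtract selections that omit an entire group: no defenders → C(4,4) = 1; no midfielders → C(5,4) = 5.
Both groups omitted at once is impossible, so 126 − 6 = 120.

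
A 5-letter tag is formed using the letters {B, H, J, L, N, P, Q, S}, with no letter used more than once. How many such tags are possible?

Choose and order 5 of the 8 symbols: the first letter has 8 options, the next 7, and so on down to 4.
That product is 8 × 7 × 6 × 5 × 4 = 6720.

6720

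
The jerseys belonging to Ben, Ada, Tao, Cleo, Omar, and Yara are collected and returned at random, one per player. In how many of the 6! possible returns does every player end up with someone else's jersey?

This is the derangement count D_6: permutations of 6 items with no fixed point.
By inclusion–exclusion this is Σ_{j=0}^{6} (−1)^j C(6,j)·(6−j)!.
Computing: 720 − 720 + 360 − 120 + 30 − 6 + 1 = 265.

265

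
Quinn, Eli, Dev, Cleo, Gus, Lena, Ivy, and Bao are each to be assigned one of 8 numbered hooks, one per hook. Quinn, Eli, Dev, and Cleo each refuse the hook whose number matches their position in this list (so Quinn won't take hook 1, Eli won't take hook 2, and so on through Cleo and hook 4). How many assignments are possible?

24024

Let Aᵢ (for 1 ≤ i ≤ 4) be the placements that put person i in their forbidden hook. Any j of these fix j positions, leaving (8−j)! ways to fill the rest, and there are C(4,j) ways to pick which j.
By inclusion–exclusion, the number of valid placements is Σ_{j=0}^{4} (−1)^j C(4,j)·(8−j)!.
Computing: 40320 − 20160 + 4320 − 480 + 24 = 24024.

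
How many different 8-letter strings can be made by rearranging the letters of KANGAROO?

10080

Letter multiplicities in KANGAROO: A×2, G×1, K×1, N×1, O×2, R×1.
The number of distinct arrangements is 8!/(2!·2!) = 40320/4 = 10080.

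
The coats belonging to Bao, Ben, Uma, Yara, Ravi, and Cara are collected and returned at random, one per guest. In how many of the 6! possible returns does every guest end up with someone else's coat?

265

Count assignments avoiding every fixed point. For any j of the 6 guests fixed to their own coat, the other 6−j can be arranged in (6−j)! ways.
By inclusion–exclusion this is Σ_{j=0}^{6} (−1)^j C(6,j)·(6−j)!.
Computing: 720 − 720 + 360 − 120 + 30 − 6 + 1 = 265.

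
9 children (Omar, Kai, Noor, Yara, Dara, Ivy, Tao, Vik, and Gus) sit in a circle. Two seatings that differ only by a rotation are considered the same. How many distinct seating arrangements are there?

40320

Fix one person's seat to break rotational symmetry; the remaining 8 people can be arranged in (8)! = 40320 ways.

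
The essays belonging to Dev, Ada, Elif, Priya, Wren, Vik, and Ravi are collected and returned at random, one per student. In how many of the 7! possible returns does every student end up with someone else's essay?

1854

Count assignments avoiding every fixed point. For any j of the 7 students fixed to their own essay, the other 7−j can be arranged in (7−j)! ways.
By inclusion–exclusion this is Σ_{j=0}^{7} (−1)^j C(7,j)·(7−j)!.
Computing: 5040 − 5040 + 2520 − 840 + 210 − 42 + 7 − 1 = 1854.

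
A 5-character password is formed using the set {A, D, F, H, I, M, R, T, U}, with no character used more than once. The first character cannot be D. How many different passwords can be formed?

13440

The first character has 9−1 = 8 choices (anything except D).
The remaining 4 characters are filled from the other 8 symbols without repetition: 8 × 7 × 6 × 5 = 1680.
Total: 8 × 1680 = 13440.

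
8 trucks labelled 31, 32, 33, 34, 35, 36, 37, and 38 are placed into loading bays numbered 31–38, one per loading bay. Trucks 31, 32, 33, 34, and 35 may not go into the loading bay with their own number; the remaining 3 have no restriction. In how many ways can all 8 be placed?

21234

Let Aᵢ (for 31 ≤ i ≤ 35) be the placements that put truck i in its forbidden loading bay. Any j of these fix j positions, leaving (8−j)! ways to fill the rest, and there are C(5,j) ways to pick which j.
By inclusion–exclusion, the number of valid placements is Σ_{j=0}^{5} (−1)^j C(5,j)·(8−j)!.
Computing: 40320 − 25200 + 7200 − 1200 + 120 − 6 = 21234.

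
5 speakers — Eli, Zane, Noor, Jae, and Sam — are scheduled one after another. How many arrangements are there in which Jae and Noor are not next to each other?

Of the 5! = 120 arrangements, those with Jae and Noor adjacent number 2 × 4! = 48 (treat the pair as a block with 2 internal orders).
Complementary counting: 120 − 48 = 72.

72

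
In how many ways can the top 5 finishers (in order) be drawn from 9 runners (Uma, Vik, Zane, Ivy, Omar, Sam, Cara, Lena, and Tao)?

This is an ordered selection of 5 from 9: P(9,5).
That gives 9 × 8 × 7 × 6 × 5 = 15120.

15120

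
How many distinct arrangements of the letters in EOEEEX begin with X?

5

With the first slot taken by X, it remains to arrange the other 5 letters (EOEEE).
Those 5 letters have E appearing 4 times, giving (5)!/(4!) = 5.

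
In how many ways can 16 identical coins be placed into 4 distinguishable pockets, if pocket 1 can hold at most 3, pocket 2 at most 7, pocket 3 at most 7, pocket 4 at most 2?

Ignoring the caps, the number of non-negative solutions to x_1+…+x_4 = 16 is C(19,3) = 969.
Subtract solutions that violate a single cap (substitute x_i' = x_i − (cap_i+1)): x_1 ≥ 4 gives C(15,3) = 455; x_2 ≥ 8 gives C(11,3) = 165; x_3 ≥ 8 gives C(11,3) = 165; x_4 ≥ 3 gives C(16,3) = 560. Together 1345.
Add back pairs where two caps are both exceeded: 35 + 35 + 220 + 1 + 56 + 56 = 403.
Subtract triples: 0 + 4 + 4 + 0 = 8.
By inclusion–exclusion the count is 969 − 1345 + 403 − 8 = 19.

19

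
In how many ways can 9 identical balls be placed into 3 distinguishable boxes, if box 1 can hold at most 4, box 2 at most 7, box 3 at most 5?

Without the upper bounds there are C(11,2) = 55 ways to split 9 among 3 boxes.
Subtract solutions that violate a single cap (substitute x_i' = x_i − (cap_i+1)): x_1 ≥ 5 gives C(6,2) = 15; x_2 ≥ 8 gives C(3,2) = 3; x_3 ≥ 6 gives C(5,2) = 10. Together 28.
No two caps can be exceeded simultaneously, so the pair terms are all 0.
By inclusion–exclusion the count is 55 − 28 + 0 = 27.

27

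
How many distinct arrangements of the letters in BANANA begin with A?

30

With the first slot taken by A, it remains to arrange the other 5 letters (BNANA).
Those 5 letters have A appearing twice and N appearing twice, giving (5)!/(2!·2!) = 30.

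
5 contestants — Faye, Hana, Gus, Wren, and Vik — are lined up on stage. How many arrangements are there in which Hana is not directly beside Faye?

Of the 5! = 120 arrangements, those with Hana and Faye adjacent number 2 × 4! = 48 (treat the pair as a block with 2 internal orders).
Complementary counting: 120 − 48 = 72.

72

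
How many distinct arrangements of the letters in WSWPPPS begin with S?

60

With the first slot taken by S, it remains to arrange the other 6 letters (WWPPPS).
Those 6 letters have P appearing 3 times and W appearing twice, giving (6)!/(3!·2!) = 60.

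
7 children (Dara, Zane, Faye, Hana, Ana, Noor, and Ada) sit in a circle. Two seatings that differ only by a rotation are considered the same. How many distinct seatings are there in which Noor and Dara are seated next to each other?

Glue Noor and Dara into a block (2 internal orders). Seating 6 units around a circle gives (5)! arrangements.
So 2 × (5)! = 2 × 120 = 240.

240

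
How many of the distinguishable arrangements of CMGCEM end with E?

With the last slot taken by E, it remains to arrange the other 5 letters (CMGCM).
Those 5 letters have C appearing twice and M appearing twice, giving (5)!/(2!·2!) = 30.

30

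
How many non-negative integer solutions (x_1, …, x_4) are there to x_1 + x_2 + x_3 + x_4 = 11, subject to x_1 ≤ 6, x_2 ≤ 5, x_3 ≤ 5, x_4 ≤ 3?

Without the upper bounds there are C(14,3) = 364 ways to split 11 among 4 variables.
Subtract solutions that violate a single cap (substitute x_i' = x_i − (cap_i+1)): x_1 ≥ 7 gives C(7,3) = 35; x_2 ≥ 6 gives C(8,3) = 56; x_3 ≥ 6 gives C(8,3) = 56; x_4 ≥ 4 gives C(10,3) = 120. Together 267.
Add back pairs where two caps are both exceeded: 0 + 0 + 1 + 0 + 4 + 4 = 9.
By inclusion–exclusion the count is 364 − 267 + 9 = 106.

106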